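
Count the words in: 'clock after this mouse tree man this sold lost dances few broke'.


Counting words by splitting on spaces:
  Word 1: 'clock'
  Word 2: 'after'
  Word 3: 'this'
  Word 4: 'mouse'
  Word 5: 'tree'
  Word 6: 'man'
  Word 7: 'this'
  Word 8: 'sold'
  Word 9: 'lost'
  Word 10: 'dances'
  Word 11: 'few'
  Word 12: 'broke'
Total words: 12

12


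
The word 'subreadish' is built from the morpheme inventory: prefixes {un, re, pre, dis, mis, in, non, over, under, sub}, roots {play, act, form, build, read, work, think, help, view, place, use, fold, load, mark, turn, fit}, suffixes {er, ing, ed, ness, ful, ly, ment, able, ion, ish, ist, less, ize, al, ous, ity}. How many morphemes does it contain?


Segmenting 'subreadish' against the inventory:
  'sub' -> prefix (morpheme 1)
  'read' -> root (morpheme 2)
  'ish' -> suffix (morpheme 3)
Total morphemes: 3

3


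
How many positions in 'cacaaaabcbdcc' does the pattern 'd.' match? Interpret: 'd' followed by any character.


Pattern: d. means 'd' followed by any character.
Scanning 'cacaaaabcbdcc' position-by-position:
  Pos 0: window 'ca' -> no
  Pos 1: window 'ac' -> no
  Pos 2: window 'ca' -> no
  Pos 3: window 'aa' -> no
  Pos 4: window 'aa' -> no
  Pos 5: window 'aa' -> no
  Pos 6: window 'ab' -> no
  Pos 7: window 'bc' -> no
  Pos 8: window 'cb' -> no
  Pos 9: window 'bd' -> no
  Pos 10: window 'dc' -> MATCH
  Pos 11: window 'cc' -> no
  Pos 12: window 'c' -> no
Total matches: 1

1


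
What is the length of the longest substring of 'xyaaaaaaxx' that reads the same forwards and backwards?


Scanning 'xyaaaaaaxx' for palindromic substrings.
Substring at positions 2-7: 'aaaaaa'.
Check: reverse('aaaaaa') = 'aaaaaa' -> palindrome confirmed.
Neighbouring characters ('y' / 'x') break symmetry, so it cannot extend further.
No longer palindromic substring exists; longest length = 6

6


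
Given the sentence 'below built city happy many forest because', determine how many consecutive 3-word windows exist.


Word trigrams from [7] words:
  Trigram 1: (below built city)
  Trigram 2: (built city happy)
  Trigram 3: (city happy many)
  Trigram 4: (happy many forest)
  Trigram 5: (many forest because)
Total word trigrams: 7 - 2 = 5

5


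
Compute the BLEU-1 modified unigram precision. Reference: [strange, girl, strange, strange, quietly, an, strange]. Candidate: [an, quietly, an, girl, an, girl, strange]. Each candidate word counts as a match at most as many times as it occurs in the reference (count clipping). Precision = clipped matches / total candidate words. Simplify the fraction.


Reference word counts: {'an': 1, 'girl': 1, 'quietly': 1, 'strange': 4}
Checking each candidate word (with clipping):
  'an' -> in reference (ref count 1, used 1/1) -> match (matches: 1)
  'quietly' -> in reference (ref count 1, used 1/1) -> match (matches: 2)
  'an' -> ref count 1 already used up (1/1) -> clipped, no match (matches: 2)
  'girl' -> in reference (ref count 1, used 1/1) -> match (matches: 3)
  'an' -> ref count 1 already used up (1/1) -> clipped, no match (matches: 3)
  'girl' -> ref count 1 already used up (1/1) -> clipped, no match (matches: 3)
  'strange' -> in reference (ref count 4, used 1/4) -> match (matches: 4)
Clipped matches: 4, Candidate length: 7
Precision = 4/7

4/7


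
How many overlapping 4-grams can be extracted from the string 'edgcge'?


String 'edgcge' has length L = 6.
Number of overlapping n-grams = L - n + 1
Substituting: 6 - 4 + 1 = 3

3


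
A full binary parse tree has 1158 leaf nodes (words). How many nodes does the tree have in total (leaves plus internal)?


Leaf nodes (terminals): 1158
Internal nodes = n - 1 = 1158 - 1 = 1157
Total = leaves + internal = 1158 + 1157 = 2315

2315


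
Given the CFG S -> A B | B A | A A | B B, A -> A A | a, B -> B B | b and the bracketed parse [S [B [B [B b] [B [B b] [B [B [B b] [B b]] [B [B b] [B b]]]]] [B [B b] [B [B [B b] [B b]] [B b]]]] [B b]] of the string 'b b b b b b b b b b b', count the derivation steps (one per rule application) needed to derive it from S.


Every bracketed nonterminal node [X ...] in the tree is produced by exactly one rule application.
Reading the tree off as a leftmost derivation:
  Step 1: S  =>  B B   (applied S -> B B)
  Step 2: B B  =>  B B B   (applied B -> B B)
  Step 3: B B B  =>  B B B B   (applied B -> B B)
  Step 4: B B B B  =>  b B B B   (applied B -> b)
  Step 5: b B B B  =>  b B B B B   (applied B -> B B)
  Step 6: b B B B B  =>  b b B B B   (applied B -> b)
  Step 7: b b B B B  =>  b b B B B B   (applied B -> B B)
  Step 8: b b B B B B  =>  b b B B B B B   (applied B -> B B)
  Step 9: b b B B B B B  =>  b b b B B B B   (applied B -> b)
  Step 10: b b b B B B B  =>  b b b b B B B   (applied B -> b)
  Step 11: b b b b B B B  =>  b b b b B B B B   (applied B -> B B)
  Step 12: b b b b B B B B  =>  b b b b b B B B   (applied B -> b)
  Step 13: b b b b b B B B  =>  b b b b b b B B   (applied B -> b)
  Step 14: b b b b b b B B  =>  b b b b b b B B B   (applied B -> B B)
  Step 15: b b b b b b B B B  =>  b b b b b b b B B   (applied B -> b)
  Step 16: b b b b b b b B B  =>  b b b b b b b B B B   (applied B -> B B)
  Step 17: b b b b b b b B B B  =>  b b b b b b b B B B B   (applied B -> B B)
  Step 18: b b b b b b b B B B B  =>  b b b b b b b b B B B   (applied B -> b)
  Step 19: b b b b b b b b B B B  =>  b b b b b b b b b B B   (applied B -> b)
  Step 20: b b b b b b b b b B B  =>  b b b b b b b b b b B   (applied B -> b)
  Step 21: b b b b b b b b b b B  =>  b b b b b b b b b b b   (applied B -> b)
Final yield: b b b b b b b b b b b
Total rewrite steps: 21

21


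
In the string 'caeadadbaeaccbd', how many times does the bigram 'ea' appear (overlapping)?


Scanning 'caeadadbaeaccbd' for bigram 'ea':
  Position 0: 'ca' -> no
  Position 1: 'ae' -> no
  Position 2: 'ea' -> MATCH
  Position 3: 'ad' -> no
  Position 4: 'da' -> no
  Position 5: 'ad' -> no
  Position 6: 'db' -> no
  Position 7: 'ba' -> no
  Position 8: 'ae' -> no
  Position 9: 'ea' -> MATCH
  Position 10: 'ac' -> no
  Position 11: 'cc' -> no
  Position 12: 'cb' -> no
  Position 13: 'bd' -> no
Total matches: 2

2


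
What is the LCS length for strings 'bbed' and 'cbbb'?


DP table for LCS of 'bbed' and 'cbbb':
       c  b  b  b
    0  0  0  0  0
  b 0  0  1  1  1
  b 0  0  1  2  2
  e 0  0  1  2  2
  d 0  0  1  2  2
LCS: 'bb'
LCS length = 2

2


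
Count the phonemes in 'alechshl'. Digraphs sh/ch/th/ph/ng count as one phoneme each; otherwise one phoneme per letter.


Parsing 'alechshl' greedily, digraphs first:
  'a' -> vowel phoneme (phonemes so far: 1)
  'l' -> consonant phoneme (phonemes so far: 2)
  'e' -> vowel phoneme (phonemes so far: 3)
  'ch' -> digraph (1 consonant phoneme) (phonemes so far: 4)
  'sh' -> digraph (1 consonant phoneme) (phonemes so far: 5)
  'l' -> consonant phoneme (phonemes so far: 6)
Total phonemes: 6

6


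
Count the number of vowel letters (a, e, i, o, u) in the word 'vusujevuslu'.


Scanning each character of 'vusujevuslu':
  Position 1: 'v' -> consonant (running count: 0)
  Position 2: 'u' -> vowel (running count: 1)
  Position 3: 's' -> consonant (running count: 1)
  Position 4: 'u' -> vowel (running count: 2)
  Position 5: 'j' -> consonant (running count: 2)
  Position 6: 'e' -> vowel (running count: 3)
  Position 7: 'v' -> consonant (running count: 3)
  Position 8: 'u' -> vowel (running count: 4)
  Position 9: 's' -> consonant (running count: 4)
  Position 10: 'l' -> consonant (running count: 4)
  Position 11: 'u' -> vowel (running count: 5)
Total vowels: 5

5


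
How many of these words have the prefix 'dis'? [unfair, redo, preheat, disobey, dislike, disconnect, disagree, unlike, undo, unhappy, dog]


Checking each word for prefix 'dis':
  'unfair' -> no (count: 0)
  'redo' -> no (count: 0)
  'preheat' -> no (count: 0)
  'disobey' -> YES, starts with 'dis' (count: 1)
  'dislike' -> YES, starts with 'dis' (count: 2)
  'disconnect' -> YES, starts with 'dis' (count: 3)
  'disagree' -> YES, starts with 'dis' (count: 4)
  'unlike' -> no (count: 4)
  'undo' -> no (count: 4)
  'unhappy' -> no (count: 4)
  'dog' -> no (count: 4)
Total with prefix 'dis': 4

4


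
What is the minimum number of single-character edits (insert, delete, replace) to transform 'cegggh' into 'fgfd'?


Building DP table for s1='cegggh' (len 6) and s2='fgfd' (len 4):
       f  g  f  d
    0  1  2  3  4
  c 1  1  2  3  4
  e 2  2  2  3  4
  g 3  3  2  3  4
  g 4  4  3  3  4
  g 5  5  4  4  4
  h 6  6  5  5  5
Edit distance = dp[6][4] = 5

5


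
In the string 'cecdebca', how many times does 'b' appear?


Scanning 'cecdebca' for 'b':
  Position 5: 'b' -> MATCH (count: 1)
Total occurrences of 'b': 1

1


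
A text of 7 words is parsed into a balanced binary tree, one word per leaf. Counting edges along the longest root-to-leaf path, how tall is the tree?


In a balanced binary tree with n leaves the deepest leaf is ceil(log2(n)) edges below the root.
log2(7) = 2.8074
ceil(2.8074) = 3
height (edges) = 3

3


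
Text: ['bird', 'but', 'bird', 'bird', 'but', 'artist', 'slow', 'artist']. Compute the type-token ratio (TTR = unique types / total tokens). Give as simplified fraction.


Tokens: 8
Unique types: ('artist', 'bird', 'but', 'slow') = 4
TTR = 4/8
Simplify: divide both by 4 -> 1/2
TTR = 1/2

1/2


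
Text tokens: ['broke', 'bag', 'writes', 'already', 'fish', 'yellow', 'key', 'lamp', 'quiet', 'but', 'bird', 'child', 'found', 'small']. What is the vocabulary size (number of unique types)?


Listing all tokens and tracking unique types:
  Token 1: 'broke' -> NEW (unique so far: 1)
  Token 2: 'bag' -> NEW (unique so far: 2)
  Token 3: 'writes' -> NEW (unique so far: 3)
  Token 4: 'already' -> NEW (unique so far: 4)
  Token 5: 'fish' -> NEW (unique so far: 5)
  Token 6: 'yellow' -> NEW (unique so far: 6)
  Token 7: 'key' -> NEW (unique so far: 7)
  Token 8: 'lamp' -> NEW (unique so far: 8)
  Token 9: 'quiet' -> NEW (unique so far: 9)
  Token 10: 'but' -> NEW (unique so far: 10)
  Token 11: 'bird' -> NEW (unique so far: 11)
  Token 12: 'child' -> NEW (unique so far: 12)
  Token 13: 'found' -> NEW (unique so far: 13)
  Token 14: 'small' -> NEW (unique so far: 14)
Unique types: ('already', 'bag', 'bird', 'broke', 'but', 'child', 'fish', 'found', 'key', 'lamp', 'quiet', 'small', 'writes', 'yellow')
Vocabulary size: 14

14


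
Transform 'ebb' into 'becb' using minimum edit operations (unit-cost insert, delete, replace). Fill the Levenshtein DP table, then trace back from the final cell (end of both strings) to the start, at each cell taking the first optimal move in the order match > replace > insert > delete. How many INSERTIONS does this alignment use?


Edit distance = 2. Backtracking from cell (3, 4) with preference match > replace > insert > delete,
then listing the resulting alignment 'ebb' -> 'becb' left to right:
  Step 1: insert 'b' [insertion #1]
  Step 2: keep 'e'
  Step 3: replace b->c
  Step 4: keep 'b'
Total insertions: 1

1


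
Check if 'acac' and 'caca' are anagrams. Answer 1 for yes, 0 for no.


Sort characters of 'acac': 'aacc'
Sort characters of 'caca': 'aacc'
Sorted forms match -> they ARE anagrams
Result: 1

1


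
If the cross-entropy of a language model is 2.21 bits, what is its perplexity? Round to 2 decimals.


Perplexity formula: PP = 2^H
H = 2.21
PP = 2^2.21
Decompose: 2^2.21 = 2^2 * 2^0.21
2^2 = 4, 2^0.21 ~ 1.1566882
PP ~ 4 * 1.1566882 = 4.6267528
Rounded to 2 decimals: 4.63

4.63


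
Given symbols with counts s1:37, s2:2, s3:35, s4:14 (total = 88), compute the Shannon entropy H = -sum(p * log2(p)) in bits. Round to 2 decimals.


Computing entropy H = -sum(p_i * log2(p_i)):
  s1: p = 37/88 = 0.4205, -p*log2(p) = 0.5256
  s2: p = 2/88 = 0.0227, -p*log2(p) = 0.1241
  s3: p = 35/88 = 0.3977, -p*log2(p) = 0.5290
  s4: p = 14/88 = 0.1591, -p*log2(p) = 0.4219
H = sum of terms = 1.6006
Rounded to 2 decimals: 1.60

1.60


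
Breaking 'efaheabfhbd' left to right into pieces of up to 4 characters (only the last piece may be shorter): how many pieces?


'efaheabfhbd' has 11 characters.
Chunking with max size 4:
  Chunk 1: 'efah' (positions 0-3)
  Chunk 2: 'eabf' (positions 4-7)
  Chunk 3: 'hbd' (positions 8-10)
Total chunks: ceil(11 / 4) = 3

3


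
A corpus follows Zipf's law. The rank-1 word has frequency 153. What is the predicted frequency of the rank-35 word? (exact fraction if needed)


Zipf's law: freq(rank) = f1 / rank
f1 = 153, rank = 35
freq = 153 / 35
GCD(153, 35) = 1
Simplified: 153/35

153/35


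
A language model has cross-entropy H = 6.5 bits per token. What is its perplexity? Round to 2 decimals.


Perplexity formula: PP = 2^H
H = 6.5
PP = 2^6.5
Decompose: 2^6.5 = 2^6 * 2^0.5 = 2^6 * sqrt(2)
2^6 = 64, sqrt(2) ~ 1.4142136
PP ~ 64 * 1.4142136 = 90.5096704
Rounded to 2 decimals: 90.51

90.51


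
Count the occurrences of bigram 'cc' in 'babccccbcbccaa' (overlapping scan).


Scanning 'babccccbcbccaa' for bigram 'cc':
  Position 0: 'ba' -> no
  Position 1: 'ab' -> no
  Position 2: 'bc' -> no
  Position 3: 'cc' -> MATCH
  Position 4: 'cc' -> MATCH
  Position 5: 'cc' -> MATCH
  Position 6: 'cb' -> no
  Position 7: 'bc' -> no
  Position 8: 'cb' -> no
  Position 9: 'bc' -> no
  Position 10: 'cc' -> MATCH
  Position 11: 'ca' -> no
  Position 12: 'aa' -> no
Total matches: 4

4


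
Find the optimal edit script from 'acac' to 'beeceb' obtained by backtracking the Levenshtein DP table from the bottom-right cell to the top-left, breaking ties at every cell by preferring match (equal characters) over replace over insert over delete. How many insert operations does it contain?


Edit distance = 5. Backtracking from cell (4, 6) with preference match > replace > insert > delete,
then listing the resulting alignment 'acac' -> 'beeceb' left to right:
  Step 1: insert 'b' [insertion #1]
  Step 2: insert 'e' [insertion #2]
  Step 3: replace a->e
  Step 4: keep 'c'
  Step 5: replace a->e
  Step 6: replace c->b
Total insertions: 2

2


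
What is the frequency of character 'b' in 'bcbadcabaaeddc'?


Scanning 'bcbadcabaaeddc' for 'b':
  Position 0: 'b' -> MATCH (count: 1)
  Position 2: 'b' -> MATCH (count: 2)
  Position 7: 'b' -> MATCH (count: 3)
Total occurrences of 'b': 3

3


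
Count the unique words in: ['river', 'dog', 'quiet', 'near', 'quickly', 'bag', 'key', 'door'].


Listing all tokens and tracking unique types:
  Token 1: 'river' -> NEW (unique so far: 1)
  Token 2: 'dog' -> NEW (unique so far: 2)
  Token 3: 'quiet' -> NEW (unique so far: 3)
  Token 4: 'near' -> NEW (unique so far: 4)
  Token 5: 'quickly' -> NEW (unique so far: 5)
  Token 6: 'bag' -> NEW (unique so far: 6)
  Token 7: 'key' -> NEW (unique so far: 7)
  Token 8: 'door' -> NEW (unique so far: 8)
Unique types: ('bag', 'dog', 'door', 'key', 'near', 'quickly', 'quiet', 'river')
Vocabulary size: 8

8


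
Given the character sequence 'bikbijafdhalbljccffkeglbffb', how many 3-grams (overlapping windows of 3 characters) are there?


String 'bikbijafdhalbljccffkeglbffb' has length L = 27.
Number of overlapping n-grams = L - n + 1
Substituting: 27 - 3 + 1 = 25

25


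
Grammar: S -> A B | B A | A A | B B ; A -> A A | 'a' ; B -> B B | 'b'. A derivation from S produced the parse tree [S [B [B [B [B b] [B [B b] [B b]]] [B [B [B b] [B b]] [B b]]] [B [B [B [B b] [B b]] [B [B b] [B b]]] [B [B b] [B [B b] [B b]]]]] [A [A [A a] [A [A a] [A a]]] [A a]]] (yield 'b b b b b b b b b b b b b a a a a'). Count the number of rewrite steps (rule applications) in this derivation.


Every bracketed nonterminal node [X ...] in the tree is produced by exactly one rule application.
Reading the tree off as a leftmost derivation:
  Step 1: S  =>  B A   (applied S -> B A)
  Step 2: B A  =>  B B A   (applied B -> B B)
  Step 3: B B A  =>  B B B A   (applied B -> B B)
  Step 4: B B B A  =>  B B B B A   (applied B -> B B)
  Step 5: B B B B A  =>  b B B B A   (applied B -> b)
  Step 6: b B B B A  =>  b B B B B A   (applied B -> B B)
  Step 7: b B B B B A  =>  b b B B B A   (applied B -> b)
  Step 8: b b B B B A  =>  b b b B B A   (applied B -> b)
  Step 9: b b b B B A  =>  b b b B B B A   (applied B -> B B)
  Step 10: b b b B B B A  =>  b b b B B B B A   (applied B -> B B)
  Step 11: b b b B B B B A  =>  b b b b B B B A   (applied B -> b)
  Step 12: b b b b B B B A  =>  b b b b b B B A   (applied B -> b)
  Step 13: b b b b b B B A  =>  b b b b b b B A   (applied B -> b)
  Step 14: b b b b b b B A  =>  b b b b b b B B A   (applied B -> B B)
  Step 15: b b b b b b B B A  =>  b b b b b b B B B A   (applied B -> B B)
  Step 16: b b b b b b B B B A  =>  b b b b b b B B B B A   (applied B -> B B)
  Step 17: b b b b b b B B B B A  =>  b b b b b b b B B B A   (applied B -> b)
  Step 18: b b b b b b b B B B A  =>  b b b b b b b b B B A   (applied B -> b)
  Step 19: b b b b b b b b B B A  =>  b b b b b b b b B B B A   (applied B -> B B)
  Step 20: b b b b b b b b B B B A  =>  b b b b b b b b b B B A   (applied B -> b)
  Step 21: b b b b b b b b b B B A  =>  b b b b b b b b b b B A   (applied B -> b)
  Step 22: b b b b b b b b b b B A  =>  b b b b b b b b b b B B A   (applied B -> B B)
  Step 23: b b b b b b b b b b B B A  =>  b b b b b b b b b b b B A   (applied B -> b)
  Step 24: b b b b b b b b b b b B A  =>  b b b b b b b b b b b B B A   (applied B -> B B)
  Step 25: b b b b b b b b b b b B B A  =>  b b b b b b b b b b b b B A   (applied B -> b)
  Step 26: b b b b b b b b b b b b B A  =>  b b b b b b b b b b b b b A   (applied B -> b)
  Step 27: b b b b b b b b b b b b b A  =>  b b b b b b b b b b b b b A A   (applied A -> A A)
  Step 28: b b b b b b b b b b b b b A A  =>  b b b b b b b b b b b b b A A A   (applied A -> A A)
  Step 29: b b b b b b b b b b b b b A A A  =>  b b b b b b b b b b b b b a A A   (applied A -> a)
  Step 30: b b b b b b b b b b b b b a A A  =>  b b b b b b b b b b b b b a A A A   (applied A -> A A)
  Step 31: b b b b b b b b b b b b b a A A A  =>  b b b b b b b b b b b b b a a A A   (applied A -> a)
  Step 32: b b b b b b b b b b b b b a a A A  =>  b b b b b b b b b b b b b a a a A   (applied A -> a)
  Step 33: b b b b b b b b b b b b b a a a A  =>  b b b b b b b b b b b b b a a a a   (applied A -> a)
Final yield: b b b b b b b b b b b b b a a a a
Total rewrite steps: 33

33


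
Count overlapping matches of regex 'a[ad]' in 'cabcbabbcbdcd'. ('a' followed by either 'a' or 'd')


Pattern: a[ad] means 'a' followed by either 'a' or 'd'.
Scanning 'cabcbabbcbdcd' position-by-position:
  Pos 0: window 'ca' -> no
  Pos 1: window 'ab' -> no
  Pos 2: window 'bc' -> no
  Pos 3: window 'cb' -> no
  Pos 4: window 'ba' -> no
  Pos 5: window 'ab' -> no
  Pos 6: window 'bb' -> no
  Pos 7: window 'bc' -> no
  Pos 8: window 'cb' -> no
  Pos 9: window 'bd' -> no
  Pos 10: window 'dc' -> no
  Pos 11: window 'cd' -> no
  Pos 12: window 'd' -> no
Total matches: 0

0


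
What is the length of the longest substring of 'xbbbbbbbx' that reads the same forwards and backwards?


Scanning 'xbbbbbbbx' for palindromic substrings.
Substring at positions 0-8: 'xbbbbbbbx'.
Check: reverse('xbbbbbbbx') = 'xbbbbbbbx' -> palindrome confirmed.
No longer palindromic substring exists; longest length = 9

9


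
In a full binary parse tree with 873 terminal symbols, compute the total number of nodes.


Leaf nodes (terminals): 873
Internal nodes = n - 1 = 873 - 1 = 872
Total = leaves + internal = 873 + 872 = 1745

1745


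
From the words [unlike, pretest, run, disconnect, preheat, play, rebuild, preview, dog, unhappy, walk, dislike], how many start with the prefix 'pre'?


Checking each word for prefix 'pre':
  'unlike' -> no (count: 0)
  'pretest' -> YES, starts with 'pre' (count: 1)
  'run' -> no (count: 1)
  'disconnect' -> no (count: 1)
  'preheat' -> YES, starts with 'pre' (count: 2)
  'play' -> no (count: 2)
  'rebuild' -> no (count: 2)
  'preview' -> YES, starts with 'pre' (count: 3)
  'dog' -> no (count: 3)
  'unhappy' -> no (count: 3)
  'walk' -> no (count: 3)
  'dislike' -> no (count: 3)
Total with prefix 'pre': 3

3


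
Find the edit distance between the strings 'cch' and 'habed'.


Building DP table for s1='cch' (len 3) and s2='habed' (len 5):
       h  a  b  e  d
    0  1  2  3  4  5
  c 1  1  2  3  4  5
  c 2  2  2  3  4  5
  h 3  2  3  3  4  5
Edit distance = dp[3][5] = 5

5


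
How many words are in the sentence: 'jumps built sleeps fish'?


Counting words by splitting on spaces:
  Word 1: 'jumps'
  Word 2: 'built'
  Word 3: 'sleeps'
  Word 4: 'fish'
Total words: 4

4


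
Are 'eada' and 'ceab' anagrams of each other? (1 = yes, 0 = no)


Sort characters of 'eada': 'aade'
Sort characters of 'ceab': 'abce'
Sorted forms differ -> they are NOT anagrams
Result: 0

0


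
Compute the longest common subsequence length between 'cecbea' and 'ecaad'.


DP table for LCS of 'cecbea' and 'ecaad':
       e  c  a  a  d
    0  0  0  0  0  0
  c 0  0  1  1  1  1
  e 0  1  1  1  1  1
  c 0  1  2  2  2  2
  b 0  1  2  2  2  2
  e 0  1  2  2  2  2
  a 0  1  2  3  3  3
LCS: 'eca'
LCS length = 3

3


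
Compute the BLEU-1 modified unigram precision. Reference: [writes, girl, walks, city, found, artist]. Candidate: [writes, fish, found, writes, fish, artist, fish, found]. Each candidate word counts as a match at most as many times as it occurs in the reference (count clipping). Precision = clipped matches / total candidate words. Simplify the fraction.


Reference word counts: {'artist': 1, 'city': 1, 'found': 1, 'girl': 1, 'walks': 1, 'writes': 1}
Checking each candidate word (with clipping):
  'writes' -> in reference (ref count 1, used 1/1) -> match (matches: 1)
  'fish' -> not in reference -> no match (matches: 1)
  'found' -> in reference (ref count 1, used 1/1) -> match (matches: 2)
  'writes' -> ref count 1 already used up (1/1) -> clipped, no match (matches: 2)
  'fish' -> not in reference -> no match (matches: 2)
  'artist' -> in reference (ref count 1, used 1/1) -> match (matches: 3)
  'fish' -> not in reference -> no match (matches: 3)
  'found' -> ref count 1 already used up (1/1) -> clipped, no match (matches: 3)
Clipped matches: 3, Candidate length: 8
Precision = 3/8

3/8


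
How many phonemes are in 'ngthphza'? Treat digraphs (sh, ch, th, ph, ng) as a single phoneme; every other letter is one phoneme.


Parsing 'ngthphza' greedily, digraphs first:
  'ng' -> digraph (1 consonant phoneme) (phonemes so far: 1)
  'th' -> digraph (1 consonant phoneme) (phonemes so far: 2)
  'ph' -> digraph (1 consonant phoneme) (phonemes so far: 3)
  'z' -> consonant phoneme (phonemes so far: 4)
  'a' -> vowel phoneme (phonemes so far: 5)
Total phonemes: 5

5


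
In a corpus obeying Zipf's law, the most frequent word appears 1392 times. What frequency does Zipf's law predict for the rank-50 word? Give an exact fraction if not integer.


Zipf's law: freq(rank) = f1 / rank
f1 = 1392, rank = 50
freq = 1392 / 50
GCD(1392, 50) = 2
Simplified: 696/25

696/25


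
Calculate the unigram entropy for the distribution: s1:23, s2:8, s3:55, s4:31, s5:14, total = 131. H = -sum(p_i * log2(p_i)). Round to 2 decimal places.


Computing entropy H = -sum(p_i * log2(p_i)):
  s1: p = 23/131 = 0.1756, -p*log2(p) = 0.4407
  s2: p = 8/131 = 0.0611, -p*log2(p) = 0.2463
  s3: p = 55/131 = 0.4198, -p*log2(p) = 0.5257
  s4: p = 31/131 = 0.2366, -p*log2(p) = 0.4920
  s5: p = 14/131 = 0.1069, -p*log2(p) = 0.3448
H = sum of terms = 2.0495
Rounded to 2 decimals: 2.05

2.05


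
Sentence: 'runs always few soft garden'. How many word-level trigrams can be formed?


Word trigrams from [5] words:
  Trigram 1: (runs always few)
  Trigram 2: (always few soft)
  Trigram 3: (few soft garden)
Total word trigrams: 5 - 2 = 3

3


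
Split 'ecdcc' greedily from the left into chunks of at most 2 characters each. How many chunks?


'ecdcc' has 5 characters.
Chunking with max size 2:
  Chunk 1: 'ec' (positions 0-1)
  Chunk 2: 'dc' (positions 2-3)
  Chunk 3: 'c' (positions 4-4)
Total chunks: ceil(5 / 2) = 3

3


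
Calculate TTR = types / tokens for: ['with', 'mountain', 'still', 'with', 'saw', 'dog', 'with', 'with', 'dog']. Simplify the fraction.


Tokens: 9
Unique types: ('dog', 'mountain', 'saw', 'still', 'with') = 5
TTR = 5/9
Already in lowest terms.

5/9


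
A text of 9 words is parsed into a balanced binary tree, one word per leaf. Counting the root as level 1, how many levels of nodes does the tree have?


In a balanced binary tree with n leaves the deepest leaf is ceil(log2(n)) edges below the root,
so counting node levels inclusive of root and leaves gives ceil(log2(n)) + 1 levels.
log2(9) = 3.1699
ceil(3.1699) = 4
levels = 4 + 1 = 5

5


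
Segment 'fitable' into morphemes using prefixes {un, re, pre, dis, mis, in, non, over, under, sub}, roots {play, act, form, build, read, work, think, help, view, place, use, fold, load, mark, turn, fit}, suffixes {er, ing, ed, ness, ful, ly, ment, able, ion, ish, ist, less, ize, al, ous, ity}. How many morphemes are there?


Segmenting 'fitable' against the inventory:
  'fit' -> root (morpheme 1)
  'able' -> suffix (morpheme 2)
Total morphemes: 2

2


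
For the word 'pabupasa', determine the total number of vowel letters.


Scanning each character of 'pabupasa':
  Position 1: 'p' -> consonant (running count: 0)
  Position 2: 'a' -> vowel (running count: 1)
  Position 3: 'b' -> consonant (running count: 1)
  Position 4: 'u' -> vowel (running count: 2)
  Position 5: 'p' -> consonant (running count: 2)
  Position 6: 'a' -> vowel (running count: 3)
  Position 7: 's' -> consonant (running count: 3)
  Position 8: 'a' -> vowel (running count: 4)
Total vowels: 4

4


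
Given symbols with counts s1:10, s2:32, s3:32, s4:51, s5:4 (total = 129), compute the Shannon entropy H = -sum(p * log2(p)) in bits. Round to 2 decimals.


Computing entropy H = -sum(p_i * log2(p_i)):
  s1: p = 10/129 = 0.0775, -p*log2(p) = 0.2860
  s2: p = 32/129 = 0.2481, -p*log2(p) = 0.4989
  s3: p = 32/129 = 0.2481, -p*log2(p) = 0.4989
  s4: p = 51/129 = 0.3953, -p*log2(p) = 0.5293
  s5: p = 4/129 = 0.0310, -p*log2(p) = 0.1554
H = sum of terms = 1.9685
Rounded to 2 decimals: 1.97

1.97


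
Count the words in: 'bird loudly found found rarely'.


Counting words by splitting on spaces:
  Word 1: 'bird'
  Word 2: 'loudly'
  Word 3: 'found'
  Word 4: 'found'
  Word 5: 'rarely'
Total words: 5

5


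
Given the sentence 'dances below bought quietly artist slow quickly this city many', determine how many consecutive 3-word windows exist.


Word trigrams from [10] words:
  Trigram 1: (dances below bought)
  Trigram 2: (below bought quietly)
  Trigram 3: (bought quietly artist)
  Trigram 4: (quietly artist slow)
  Trigram 5: (artist slow quickly)
  Trigram 6: (slow quickly this)
  Trigram 7: (quickly this city)
  Trigram 8: (this city many)
Total word trigrams: 10 - 2 = 8

8


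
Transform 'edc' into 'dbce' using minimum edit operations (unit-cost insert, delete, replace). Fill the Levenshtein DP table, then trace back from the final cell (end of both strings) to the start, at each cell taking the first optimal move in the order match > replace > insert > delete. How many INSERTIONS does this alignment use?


Edit distance = 3. Backtracking from cell (3, 4) with preference match > replace > insert > delete,
then listing the resulting alignment 'edc' -> 'dbce' left to right:
  Step 1: replace e->d
  Step 2: replace d->b
  Step 3: keep 'c'
  Step 4: insert 'e' [insertion #1]
Total insertions: 1

1


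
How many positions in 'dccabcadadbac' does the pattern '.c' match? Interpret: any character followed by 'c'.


Pattern: .c means any character followed by 'c'.
Scanning 'dccabcadadbac' position-by-position:
  Pos 0: window 'dc' -> MATCH
  Pos 1: window 'cc' -> MATCH
  Pos 2: window 'ca' -> no
  Pos 3: window 'ab' -> no
  Pos 4: window 'bc' -> MATCH
  Pos 5: window 'ca' -> no
  Pos 6: window 'ad' -> no
  Pos 7: window 'da' -> no
  Pos 8: window 'ad' -> no
  Pos 9: window 'db' -> no
  Pos 10: window 'ba' -> no
  Pos 11: window 'ac' -> MATCH
  Pos 12: window 'c' -> no
Total matches: 4

4


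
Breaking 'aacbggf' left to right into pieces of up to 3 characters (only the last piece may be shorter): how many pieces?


'aacbggf' has 7 characters.
Chunking with max size 3:
  Chunk 1: 'aac' (positions 0-2)
  Chunk 2: 'bgg' (positions 3-5)
  Chunk 3: 'f' (positions 6-6)
Total chunks: ceil(7 / 3) = 3

3


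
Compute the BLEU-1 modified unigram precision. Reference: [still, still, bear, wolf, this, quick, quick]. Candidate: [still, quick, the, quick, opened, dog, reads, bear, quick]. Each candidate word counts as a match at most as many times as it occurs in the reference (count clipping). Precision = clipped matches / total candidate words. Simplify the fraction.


Reference word counts: {'bear': 1, 'quick': 2, 'still': 2, 'this': 1, 'wolf': 1}
Checking each candidate word (with clipping):
  'still' -> in reference (ref count 2, used 1/2) -> match (matches: 1)
  'quick' -> in reference (ref count 2, used 1/2) -> match (matches: 2)
  'the' -> not in reference -> no match (matches: 2)
  'quick' -> in reference (ref count 2, used 2/2) -> match (matches: 3)
  'opened' -> not in reference -> no match (matches: 3)
  'dog' -> not in reference -> no match (matches: 3)
  'reads' -> not in reference -> no match (matches: 3)
  'bear' -> in reference (ref count 1, used 1/1) -> match (matches: 4)
  'quick' -> ref count 2 already used up (2/2) -> clipped, no match (matches: 4)
Clipped matches: 4, Candidate length: 9
Precision = 4/9

4/9


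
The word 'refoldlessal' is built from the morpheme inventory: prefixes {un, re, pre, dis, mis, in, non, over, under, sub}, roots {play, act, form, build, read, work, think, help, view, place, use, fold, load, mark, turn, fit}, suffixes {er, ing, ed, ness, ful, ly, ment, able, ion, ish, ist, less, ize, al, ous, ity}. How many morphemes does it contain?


Segmenting 'refoldlessal' against the inventory:
  're' -> prefix (morpheme 1)
  'fold' -> root (morpheme 2)
  'less' -> suffix (morpheme 3)
  'al' -> suffix (morpheme 4)
Total morphemes: 4

4


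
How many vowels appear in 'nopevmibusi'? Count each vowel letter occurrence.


Scanning each character of 'nopevmibusi':
  Position 1: 'n' -> consonant (running count: 0)
  Position 2: 'o' -> vowel (running count: 1)
  Position 3: 'p' -> consonant (running count: 1)
  Position 4: 'e' -> vowel (running count: 2)
  Position 5: 'v' -> consonant (running count: 2)
  Position 6: 'm' -> consonant (running count: 2)
  Position 7: 'i' -> vowel (running count: 3)
  Position 8: 'b' -> consonant (running count: 3)
  Position 9: 'u' -> vowel (running count: 4)
  Position 10: 's' -> consonant (running count: 4)
  Position 11: 'i' -> vowel (running count: 5)
Total vowels: 5

5


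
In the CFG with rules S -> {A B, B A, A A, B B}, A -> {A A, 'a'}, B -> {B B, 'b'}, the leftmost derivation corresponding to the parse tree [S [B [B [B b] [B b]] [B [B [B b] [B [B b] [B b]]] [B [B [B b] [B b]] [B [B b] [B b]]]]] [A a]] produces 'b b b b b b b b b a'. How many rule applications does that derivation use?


Every bracketed nonterminal node [X ...] in the tree is produced by exactly one rule application.
Reading the tree off as a leftmost derivation:
  Step 1: S  =>  B A   (applied S -> B A)
  Step 2: B A  =>  B B A   (applied B -> B B)
  Step 3: B B A  =>  B B B A   (applied B -> B B)
  Step 4: B B B A  =>  b B B A   (applied B -> b)
  Step 5: b B B A  =>  b b B A   (applied B -> b)
  Step 6: b b B A  =>  b b B B A   (applied B -> B B)
  Step 7: b b B B A  =>  b b B B B A   (applied B -> B B)
  Step 8: b b B B B A  =>  b b b B B A   (applied B -> b)
  Step 9: b b b B B A  =>  b b b B B B A   (applied B -> B B)
  Step 10: b b b B B B A  =>  b b b b B B A   (applied B -> b)
  Step 11: b b b b B B A  =>  b b b b b B A   (applied B -> b)
  Step 12: b b b b b B A  =>  b b b b b B B A   (applied B -> B B)
  Step 13: b b b b b B B A  =>  b b b b b B B B A   (applied B -> B B)
  Step 14: b b b b b B B B A  =>  b b b b b b B B A   (applied B -> b)
  Step 15: b b b b b b B B A  =>  b b b b b b b B A   (applied B -> b)
  Step 16: b b b b b b b B A  =>  b b b b b b b B B A   (applied B -> B B)
  Step 17: b b b b b b b B B A  =>  b b b b b b b b B A   (applied B -> b)
  Step 18: b b b b b b b b B A  =>  b b b b b b b b b A   (applied B -> b)
  Step 19: b b b b b b b b b A  =>  b b b b b b b b b a   (applied A -> a)
Final yield: b b b b b b b b b a
Total rewrite steps: 19

19


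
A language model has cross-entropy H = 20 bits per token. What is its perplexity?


Perplexity formula: PP = 2^H
H = 20
PP = 2^20
PP = 2^20 = 1048576

1048576


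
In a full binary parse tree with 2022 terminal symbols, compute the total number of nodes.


Leaf nodes (terminals): 2022
Internal nodes = n - 1 = 2022 - 1 = 2021
Total = leaves + internal = 2022 + 2021 = 4043

4043


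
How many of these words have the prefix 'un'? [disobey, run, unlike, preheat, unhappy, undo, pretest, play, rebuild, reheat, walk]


Checking each word for prefix 'un':
  'disobey' -> no (count: 0)
  'run' -> no (count: 0)
  'unlike' -> YES, starts with 'un' (count: 1)
  'preheat' -> no (count: 1)
  'unhappy' -> YES, starts with 'un' (count: 2)
  'undo' -> YES, starts with 'un' (count: 3)
  'pretest' -> no (count: 3)
  'play' -> no (count: 3)
  'rebuild' -> no (count: 3)
  'reheat' -> no (count: 3)
  'walk' -> no (count: 3)
Total with prefix 'un': 3

3


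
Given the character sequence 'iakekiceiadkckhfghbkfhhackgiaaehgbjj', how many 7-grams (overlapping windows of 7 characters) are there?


String 'iakekiceiadkckhfghbkfhhackgiaaehgbjj' has length L = 36.
Number of overlapping n-grams = L - n + 1
Substituting: 36 - 7 + 1 = 30

30


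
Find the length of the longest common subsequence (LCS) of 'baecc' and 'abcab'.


DP table for LCS of 'baecc' and 'abcab':
       a  b  c  a  b
    0  0  0  0  0  0
  b 0  0  1  1  1  1
  a 0  1  1  1  2  2
  e 0  1  1  1  2  2
  c 0  1  1  2  2  2
  c 0  1  1  2  2  2
LCS: 'ba'
LCS length = 2

2


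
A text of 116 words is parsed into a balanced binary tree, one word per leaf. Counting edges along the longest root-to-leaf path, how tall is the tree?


In a balanced binary tree with n leaves the deepest leaf is ceil(log2(n)) edges below the root.
log2(116) = 6.8580
ceil(6.8580) = 7
height (edges) = 7

7


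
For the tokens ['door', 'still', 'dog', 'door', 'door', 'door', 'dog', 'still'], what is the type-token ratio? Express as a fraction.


Tokens: 8
Unique types: ('dog', 'door', 'still') = 3
TTR = 3/8
Already in lowest terms.

3/8


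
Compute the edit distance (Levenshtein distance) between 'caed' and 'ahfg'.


Building DP table for s1='caed' (len 4) and s2='ahfg' (len 4):
       a  h  f  g
    0  1  2  3  4
  c 1  1  2  3  4
  a 2  1  2  3  4
  e 3  2  2  3  4
  d 4  3  3  3  4
Edit distance = dp[4][4] = 4

4


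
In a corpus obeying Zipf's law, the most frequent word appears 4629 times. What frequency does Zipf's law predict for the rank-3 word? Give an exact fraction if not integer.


Zipf's law: freq(rank) = f1 / rank
f1 = 4629, rank = 3
freq = 4629 / 3
= 1543

1543


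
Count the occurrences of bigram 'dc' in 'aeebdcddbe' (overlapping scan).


Scanning 'aeebdcddbe' for bigram 'dc':
  Position 0: 'ae' -> no
  Position 1: 'ee' -> no
  Position 2: 'eb' -> no
  Position 3: 'bd' -> no
  Position 4: 'dc' -> MATCH
  Position 5: 'cd' -> no
  Position 6: 'dd' -> no
  Position 7: 'db' -> no
  Position 8: 'be' -> no
Total matches: 1

1


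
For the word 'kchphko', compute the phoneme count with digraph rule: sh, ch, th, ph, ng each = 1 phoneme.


Parsing 'kchphko' greedily, digraphs first:
  'k' -> consonant phoneme (phonemes so far: 1)
  'ch' -> digraph (1 consonant phoneme) (phonemes so far: 2)
  'ph' -> digraph (1 consonant phoneme) (phonemes so far: 3)
  'k' -> consonant phoneme (phonemes so far: 4)
  'o' -> vowel phoneme (phonemes so far: 5)
Total phonemes: 5

5


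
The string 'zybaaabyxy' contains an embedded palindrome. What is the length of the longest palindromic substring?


Scanning 'zybaaabyxy' for palindromic substrings.
Substring at positions 1-7: 'ybaaaby'.
Check: reverse('ybaaaby') = 'ybaaaby' -> palindrome confirmed.
Neighbouring characters ('z' / 'x') break symmetry, so it cannot extend further.
No longer palindromic substring exists; longest length = 7

7


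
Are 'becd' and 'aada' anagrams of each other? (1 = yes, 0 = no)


Sort characters of 'becd': 'bcde'
Sort characters of 'aada': 'aaad'
Sorted forms differ -> they are NOT anagrams
Result: 0

0


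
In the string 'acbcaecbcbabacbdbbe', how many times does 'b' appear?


Scanning 'acbcaecbcbabacbdbbe' for 'b':
  Position 2: 'b' -> MATCH (count: 1)
  Position 7: 'b' -> MATCH (count: 2)
  Position 9: 'b' -> MATCH (count: 3)
  Position 11: 'b' -> MATCH (count: 4)
  Position 14: 'b' -> MATCH (count: 5)
  Position 16: 'b' -> MATCH (count: 6)
  Position 17: 'b' -> MATCH (count: 7)
Total occurrences of 'b': 7

7


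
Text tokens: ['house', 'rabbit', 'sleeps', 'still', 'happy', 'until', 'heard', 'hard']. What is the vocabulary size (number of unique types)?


Listing all tokens and tracking unique types:
  Token 1: 'house' -> NEW (unique so far: 1)
  Token 2: 'rabbit' -> NEW (unique so far: 2)
  Token 3: 'sleeps' -> NEW (unique so far: 3)
  Token 4: 'still' -> NEW (unique so far: 4)
  Token 5: 'happy' -> NEW (unique so far: 5)
  Token 6: 'until' -> NEW (unique so far: 6)
  Token 7: 'heard' -> NEW (unique so far: 7)
  Token 8: 'hard' -> NEW (unique so far: 8)
Unique types: ('happy', 'hard', 'heard', 'house', 'rabbit', 'sleeps', 'still', 'until')
Vocabulary size: 8

8


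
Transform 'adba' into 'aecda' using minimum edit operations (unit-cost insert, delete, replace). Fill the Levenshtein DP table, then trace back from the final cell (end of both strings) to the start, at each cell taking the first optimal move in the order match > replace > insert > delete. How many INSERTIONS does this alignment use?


Edit distance = 3. Backtracking from cell (4, 5) with preference match > replace > insert > delete,
then listing the resulting alignment 'adba' -> 'aecda' left to right:
  Step 1: keep 'a'
  Step 2: insert 'e' [insertion #1]
  Step 3: replace d->c
  Step 4: replace b->d
  Step 5: keep 'a'
Total insertions: 1

1


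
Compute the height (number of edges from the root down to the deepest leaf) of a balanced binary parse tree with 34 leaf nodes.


In a balanced binary tree with n leaves the deepest leaf is ceil(log2(n)) edges below the root.
log2(34) = 5.0875
ceil(5.0875) = 6
height (edges) = 6

6


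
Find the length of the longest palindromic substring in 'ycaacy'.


Scanning 'ycaacy' for palindromic substrings.
Substring at positions 0-5: 'ycaacy'.
Check: reverse('ycaacy') = 'ycaacy' -> palindrome confirmed.
No longer palindromic substring exists; longest length = 6

6


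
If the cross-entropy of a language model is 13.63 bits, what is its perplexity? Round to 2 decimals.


Perplexity formula: PP = 2^H
H = 13.63
PP = 2^13.63
Decompose: 2^13.63 = 2^13 * 2^0.63
2^13 = 8192, 2^0.63 ~ 1.5475650
PP ~ 8192 * 1.5475650 = 12677.6524800
Rounded to 2 decimals: 12677.65

12677.65


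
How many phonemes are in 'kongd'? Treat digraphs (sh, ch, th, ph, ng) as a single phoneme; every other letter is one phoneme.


Parsing 'kongd' greedily, digraphs first:
  'k' -> consonant phoneme (phonemes so far: 1)
  'o' -> vowel phoneme (phonemes so far: 2)
  'ng' -> digraph (1 consonant phoneme) (phonemes so far: 3)
  'd' -> consonant phoneme (phonemes so far: 4)
Total phonemes: 4

4


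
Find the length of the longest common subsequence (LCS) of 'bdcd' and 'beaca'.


DP table for LCS of 'bdcd' and 'beaca':
       b  e  a  c  a
    0  0  0  0  0  0
  b 0  1  1  1  1  1
  d 0  1  1  1  1  1
  c 0  1  1  1  2  2
  d 0  1  1  1  2  2
LCS: 'bc'
LCS length = 2

2


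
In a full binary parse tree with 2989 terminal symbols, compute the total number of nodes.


Leaf nodes (terminals): 2989
Internal nodes = n - 1 = 2989 - 1 = 2988
Total = leaves + internal = 2989 + 2988 = 5977

5977


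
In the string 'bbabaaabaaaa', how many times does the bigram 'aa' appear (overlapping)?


Scanning 'bbabaaabaaaa' for bigram 'aa':
  Position 0: 'bb' -> no
  Position 1: 'ba' -> no
  Position 2: 'ab' -> no
  Position 3: 'ba' -> no
  Position 4: 'aa' -> MATCH
  Position 5: 'aa' -> MATCH
  Position 6: 'ab' -> no
  Position 7: 'ba' -> no
  Position 8: 'aa' -> MATCH
  Position 9: 'aa' -> MATCH
  Position 10: 'aa' -> MATCH
Total matches: 5

5
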